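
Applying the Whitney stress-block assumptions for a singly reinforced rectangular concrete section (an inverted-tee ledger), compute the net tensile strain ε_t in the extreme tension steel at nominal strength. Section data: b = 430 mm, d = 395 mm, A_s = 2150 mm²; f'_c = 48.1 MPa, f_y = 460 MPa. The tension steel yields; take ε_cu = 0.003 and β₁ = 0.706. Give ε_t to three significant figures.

ε_t ≈ 0.0119

a = A_s f_y/(0.85 f'_c b) = 56.26 mm.
β₁ = 0.706, so c = a/β₁ = 56.26/0.706 = 79.69 mm.
From the linear strain diagram with ε_cu = 0.003: ε_t = 0.003 (d − c)/c = 0.003 × (395 − 79.69)/79.69 = 0.0119.
Since ε_t ≥ 0.005, the section is tension-controlled.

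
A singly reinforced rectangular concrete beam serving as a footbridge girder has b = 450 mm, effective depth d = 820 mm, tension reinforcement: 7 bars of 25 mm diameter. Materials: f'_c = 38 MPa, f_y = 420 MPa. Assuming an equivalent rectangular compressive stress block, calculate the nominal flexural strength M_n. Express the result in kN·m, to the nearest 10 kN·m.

A_s = 7 × 491 = 3437 mm².
T = A_s f_y = 3437 × 420 = 1443540 N = 1443.54 kN.
From C = T: a = T/(0.85 f'_c b) = 1443540/(0.85 × 38 × 450) = 99.31 mm.
M_n = T(d − a/2) = 1443.54 kN × (820 − 49.655) mm = 1112.02 kN·m.

M_n ≈ 1110 kN·m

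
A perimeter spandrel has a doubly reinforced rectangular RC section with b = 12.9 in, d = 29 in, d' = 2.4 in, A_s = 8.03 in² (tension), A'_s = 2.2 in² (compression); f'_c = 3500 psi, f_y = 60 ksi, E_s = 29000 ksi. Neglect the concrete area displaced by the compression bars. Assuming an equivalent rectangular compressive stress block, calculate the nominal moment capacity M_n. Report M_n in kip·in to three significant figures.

Assume both steels yield.
a = (A_s − A'_s) f_y/(0.85 f'_c b) = (8.03 − 2.2) × 60/(0.85 × 3.5 × 12.9) = 9.115 in.
c = a/β₁ = 9.115/0.85 = 10.724 in; ε'_s = 0.003(c − d')/c = 0.0023 ≥ ε_y = 0.0021, so the compression steel yields.
M_n = (A_s − A'_s) f_y (d − a/2) + A'_s f_y (d − d') = 349.8 × (29 − 4.5575) + 132 × (29 − 2.4) = 8550.0 + 3511.2 = 12061.2 kip·in.

M_n ≈ 12100 kip·in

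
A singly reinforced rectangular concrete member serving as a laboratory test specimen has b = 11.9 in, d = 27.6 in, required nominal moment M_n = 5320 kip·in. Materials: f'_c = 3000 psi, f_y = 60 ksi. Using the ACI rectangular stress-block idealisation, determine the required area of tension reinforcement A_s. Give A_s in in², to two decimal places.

A_s ≈ 3.70 in²

From M_n = 0.85 f'_c a b (d − a/2):
a = d − √(d² − 2M_n/(0.85 f'_c b)) = 27.6 − √(27.6² − 2 × 5320/(0.85 × 3 × 11.9)) = 7.324 in.
A_s = 0.85 f'_c a b / f_y = 0.85 × 3 × 7.324 × 11.9 / 60 = 3.704 in².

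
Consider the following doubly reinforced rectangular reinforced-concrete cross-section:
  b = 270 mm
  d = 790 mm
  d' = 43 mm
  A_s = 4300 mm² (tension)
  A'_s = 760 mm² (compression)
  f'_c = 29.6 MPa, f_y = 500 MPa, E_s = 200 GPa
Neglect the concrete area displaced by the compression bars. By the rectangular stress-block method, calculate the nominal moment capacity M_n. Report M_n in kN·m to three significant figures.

M_n ≈ 1450 kN·m

Assume both tension and compression steel yield.
Net tension couple steel: A_s − A'_s = 3540 mm².
a = (A_s − A'_s) f_y / (0.85 f'_c b) = 1770000/(0.85 × 29.6 × 270) = 260.55 mm.
c = a/β₁ = 260.55/0.839 = 310.55 mm; ε'_s = 0.003(c − d')/c = 0.0026 ≥ f_y/E_s = 0.0025, so compression steel does yield.
M_n = (A_s − A'_s) f_y (d − a/2) + A'_s f_y (d − d') = [1770000 × (790 − 130.275) + 380000 × (790 − 43)] × 10⁻⁶ = 1167.71 + 283.86 = 1451.57 kN·m.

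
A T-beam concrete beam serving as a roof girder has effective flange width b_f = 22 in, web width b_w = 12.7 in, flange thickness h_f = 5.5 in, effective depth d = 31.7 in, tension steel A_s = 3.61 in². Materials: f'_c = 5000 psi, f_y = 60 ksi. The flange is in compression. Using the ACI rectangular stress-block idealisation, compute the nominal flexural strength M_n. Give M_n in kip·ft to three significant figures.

M_n ≈ 551 kip·ft

Tension: T = A_s f_y = 3.61 × 60 = 216.6 kips.
Try a within the flange: a = T/(0.85 f'_c b_f) = 216.6/(0.85 × 5 × 22) = 2.317 in.
Since a = 2.317 ≤ h_f = 5.5 in, the stress block lies entirely in the flange; analyse as a rectangular beam of width b_f.
M_n = T(d − a/2) = 216.6 × (31.7 − 1.1585) = 6615.3 kip·in.
M_n = 6615.3/12 = 551.28 kip·ft.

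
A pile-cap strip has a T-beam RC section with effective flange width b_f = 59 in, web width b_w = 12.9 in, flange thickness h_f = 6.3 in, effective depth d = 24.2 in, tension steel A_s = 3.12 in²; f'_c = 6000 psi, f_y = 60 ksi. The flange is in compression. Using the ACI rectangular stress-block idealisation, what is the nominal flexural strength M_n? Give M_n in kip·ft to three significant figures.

Tension: T = A_s f_y = 3.12 × 60 = 187.2 kips.
Try a within the flange: a = T/(0.85 f'_c b_f) = 187.2/(0.85 × 6 × 59) = 0.622 in.
Since a = 0.622 ≤ h_f = 6.3 in, the stress block lies entirely in the flange; analyse as a rectangular beam of width b_f.
M_n = T(d − a/2) = 187.2 × (24.2 − 0.311) = 4472.0 kip·in.
M_n = 4472.0/12 = 372.67 kip·ft.

M_n ≈ 373 kip·ft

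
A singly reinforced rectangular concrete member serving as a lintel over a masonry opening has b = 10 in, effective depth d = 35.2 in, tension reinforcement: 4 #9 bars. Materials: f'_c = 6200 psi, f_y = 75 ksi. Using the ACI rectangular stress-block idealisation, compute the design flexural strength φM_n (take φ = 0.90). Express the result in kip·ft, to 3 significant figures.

A_s = 4 × 1 = 4 in².
T = A_s f_y = 4 × 75 = 300 kips.
a = T/(0.85 f'_c b) = 300/(0.85 × 6.2 × 10) = 5.693 in.
M_n = T(d − a/2) = 300 × (35.2 − 2.8465) = 9706.1 kip·in = 9706.1/12 = 808.84 kip·ft.
φM_n = 0.90 × 808.84 = 727.96 kip·ft.

φM_n ≈ 728 kip·ft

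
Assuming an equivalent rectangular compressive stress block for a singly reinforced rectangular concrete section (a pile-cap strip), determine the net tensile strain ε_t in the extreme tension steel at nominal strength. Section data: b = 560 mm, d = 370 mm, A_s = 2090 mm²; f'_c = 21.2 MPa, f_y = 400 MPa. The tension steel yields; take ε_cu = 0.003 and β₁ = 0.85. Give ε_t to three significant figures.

a = A_s f_y/(0.85 f'_c b) = 82.84 mm.
β₁ = 0.85, so c = a/β₁ = 82.84/0.85 = 97.46 mm.
From the linear strain diagram with ε_cu = 0.003: ε_t = 0.003 (d − c)/c = 0.003 × (370 − 97.46)/97.46 = 0.00839.
Since ε_t ≥ 0.005, the section is tension-controlled.

ε_t ≈ 0.00839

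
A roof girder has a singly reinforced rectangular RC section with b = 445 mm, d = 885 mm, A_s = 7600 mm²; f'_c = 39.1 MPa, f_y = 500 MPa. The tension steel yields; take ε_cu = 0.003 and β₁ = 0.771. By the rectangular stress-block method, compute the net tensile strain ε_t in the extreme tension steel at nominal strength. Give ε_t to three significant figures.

a = A_s f_y/(0.85 f'_c b) = 256.94 mm.
β₁ = 0.771, so c = a/β₁ = 256.94/0.771 = 333.26 mm.
From the linear strain diagram with ε_cu = 0.003: ε_t = 0.003 (d − c)/c = 0.003 × (885 − 333.26)/333.26 = 0.00497.
ε_t is between 0.004 and 0.005 — transition zone.

ε_t ≈ 0.00497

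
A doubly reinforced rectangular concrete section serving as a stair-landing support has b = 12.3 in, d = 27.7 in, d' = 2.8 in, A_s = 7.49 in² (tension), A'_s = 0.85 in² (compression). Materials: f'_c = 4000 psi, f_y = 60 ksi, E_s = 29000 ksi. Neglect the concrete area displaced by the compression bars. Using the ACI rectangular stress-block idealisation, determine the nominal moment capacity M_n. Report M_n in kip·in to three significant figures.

Assume both steels yield.
a = (A_s − A'_s) f_y/(0.85 f'_c b) = (7.49 − 0.85) × 60/(0.85 × 4 × 12.3) = 9.527 in.
c = a/β₁ = 9.527/0.85 = 11.208 in; ε'_s = 0.003(c − d')/c = 0.0023 ≥ ε_y = 0.0021, so the compression steel yields.
M_n = (A_s − A'_s) f_y (d − a/2) + A'_s f_y (d − d') = 398.4 × (27.7 − 4.7635) + 51 × (27.7 − 2.8) = 9137.9 + 1269.9 = 10407.8 kip·in.

M_n ≈ 10400 kip·in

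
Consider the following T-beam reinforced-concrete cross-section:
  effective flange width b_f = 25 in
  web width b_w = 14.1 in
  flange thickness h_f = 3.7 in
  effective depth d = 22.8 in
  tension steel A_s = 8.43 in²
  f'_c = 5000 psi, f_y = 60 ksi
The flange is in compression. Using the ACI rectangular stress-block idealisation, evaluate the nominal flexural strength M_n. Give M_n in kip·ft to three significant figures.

Tension: T = A_s f_y = 8.43 × 60 = 505.8 kips.
Try a within the flange: a = T/(0.85 f'_c b_f) = 505.8/(0.85 × 5 × 25) = 4.760 in.
a = 4.760 > h_f = 3.7 in: the block extends into the web. Split into flange-overhang and web parts.
C_f = 0.85 f'_c (b_f − b_w) h_f = 0.85 × 5 × (25 − 14.1) × 3.7 = 171.4 kips.
Remaining web compression depth: a_w = (T − C_f)/(0.85 f'_c b_w) = (505.8 − 171.4)/(0.85 × 5 × 14.1) = 5.580 in.
M_n = C_f(d − h_f/2) + (T − C_f)(d − a_w/2) = 171.4 × (22.8 − 1.85) + 334.4 × (22.8 − 2.79) = 3590.8 + 6691.3 = 10282.1 kip·in.
M_n = 10282.1/12 = 856.84 kip·ft.

M_n ≈ 857 kip·ft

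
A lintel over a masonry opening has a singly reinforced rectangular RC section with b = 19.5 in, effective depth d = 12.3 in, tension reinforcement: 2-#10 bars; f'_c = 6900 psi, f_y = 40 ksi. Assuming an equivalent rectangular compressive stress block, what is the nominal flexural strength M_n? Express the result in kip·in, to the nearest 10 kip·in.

M_n ≈ 1200 kip·in

A_s = 2 × 1.27 = 2.54 in².
T = A_s f_y = 2.54 × 40 = 101.6 kips.
a = T/(0.85 f'_c b) = 101.6/(0.85 × 6.9 × 19.5) = 0.888 in.
M_n = T(d − a/2) = 101.6 × (12.3 − 0.444) = 1204.6 kip·in.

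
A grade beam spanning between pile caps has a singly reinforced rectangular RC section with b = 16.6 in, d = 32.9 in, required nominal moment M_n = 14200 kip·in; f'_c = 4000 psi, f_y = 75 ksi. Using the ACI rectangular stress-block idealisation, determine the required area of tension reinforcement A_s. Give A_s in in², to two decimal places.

From M_n = 0.85 f'_c a b (d − a/2):
a = d − √(d² − 2M_n/(0.85 f'_c b)) = 32.9 − √(32.9² − 2 × 14200/(0.85 × 4 × 16.6)) = 8.833 in.
A_s = 0.85 f'_c a b / f_y = 0.85 × 4 × 8.833 × 16.6 / 75 = 6.647 in².

A_s ≈ 6.65 in²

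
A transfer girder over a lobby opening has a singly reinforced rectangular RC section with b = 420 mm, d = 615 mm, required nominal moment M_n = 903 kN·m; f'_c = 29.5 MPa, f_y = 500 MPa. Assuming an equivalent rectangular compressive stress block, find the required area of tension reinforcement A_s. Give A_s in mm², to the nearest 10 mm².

A_s ≈ 3380 mm²

With M_n = 0.85 f'_c a b (d − a/2), solve the quadratic for a:
a = d − √(d² − 2M_n/(0.85 f'_c b)) = 615 − √(615² − 2 × 903×10⁶/(0.85 × 29.5 × 420)) = 160.31 mm.
A_s = 0.85 f'_c a b / f_y = 0.85 × 29.5 × 160.31 × 420 / 500 = 3376.6 mm².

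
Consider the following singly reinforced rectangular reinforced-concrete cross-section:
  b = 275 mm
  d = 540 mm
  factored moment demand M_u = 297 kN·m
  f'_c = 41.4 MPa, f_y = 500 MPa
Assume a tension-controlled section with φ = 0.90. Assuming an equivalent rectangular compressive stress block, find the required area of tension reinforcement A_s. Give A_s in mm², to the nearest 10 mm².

A_s ≈ 1300 mm²

M_n = M_u/φ = 297/0.90 = 330 kN·m.
With M_n = 0.85 f'_c a b (d − a/2), solve the quadratic for a:
a = d − √(d² − 2M_n/(0.85 f'_c b)) = 540 − √(540² − 2 × 330×10⁶/(0.85 × 41.4 × 275)) = 67.35 mm.
A_s = 0.85 f'_c a b / f_y = 0.85 × 41.4 × 67.35 × 275 / 500 = 1303.5 mm².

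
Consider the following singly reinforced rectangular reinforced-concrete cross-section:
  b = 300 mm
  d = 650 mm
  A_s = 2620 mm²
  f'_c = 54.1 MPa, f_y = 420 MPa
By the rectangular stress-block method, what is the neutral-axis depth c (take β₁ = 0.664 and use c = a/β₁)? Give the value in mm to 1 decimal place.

c ≈ 120.1 mm

T = A_s f_y = 2620 × 420 = 1100400 N = 1100.4 kN.
Setting C = 0.85 f'_c a b equal to T: a = 1100400/(0.85 × 54.1 × 300) = 79.765 mm.
With β₁ = 0.664, c = a/β₁ = 79.765/0.664 = 120.1 mm.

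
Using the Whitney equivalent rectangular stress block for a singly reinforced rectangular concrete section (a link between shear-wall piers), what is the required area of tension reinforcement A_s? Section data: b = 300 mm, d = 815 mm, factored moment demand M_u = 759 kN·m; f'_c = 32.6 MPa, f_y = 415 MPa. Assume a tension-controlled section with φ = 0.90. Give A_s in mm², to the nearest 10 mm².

A_s ≈ 2720 mm²

M_n = M_u/φ = 759/0.90 = 843.333 kN·m.
With M_n = 0.85 f'_c a b (d − a/2), solve the quadratic for a:
a = d − √(d² − 2M_n/(0.85 f'_c b)) = 815 − √(815² − 2 × 843.333×10⁶/(0.85 × 32.6 × 300)) = 135.79 mm.
A_s = 0.85 f'_c a b / f_y = 0.85 × 32.6 × 135.79 × 300 / 415 = 2720.1 mm².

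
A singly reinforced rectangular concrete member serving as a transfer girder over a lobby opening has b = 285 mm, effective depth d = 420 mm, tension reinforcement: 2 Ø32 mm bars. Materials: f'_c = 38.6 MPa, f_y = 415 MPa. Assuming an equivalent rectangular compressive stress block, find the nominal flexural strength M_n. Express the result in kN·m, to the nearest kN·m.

A_s = 2 × 804 = 1608 mm².
T = A_s f_y = 1608 × 415 = 667320 N = 667.32 kN.
From C = T: a = T/(0.85 f'_c b) = 667320/(0.85 × 38.6 × 285) = 71.36 mm.
M_n = T(d − a/2) = 667.32 kN × (420 − 35.68) mm = 256.46 kN·m.

M_n ≈ 256 kN·m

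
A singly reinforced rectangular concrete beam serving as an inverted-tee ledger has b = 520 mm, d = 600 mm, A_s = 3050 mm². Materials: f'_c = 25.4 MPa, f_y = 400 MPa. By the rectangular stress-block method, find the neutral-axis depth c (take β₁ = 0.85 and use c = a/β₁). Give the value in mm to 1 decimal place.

c ≈ 127.8 mm

T = A_s f_y = 3050 × 400 = 1220000 N = 1220 kN.
Setting C = 0.85 f'_c a b equal to T: a = 1220000/(0.85 × 25.4 × 520) = 108.669 mm.
With β₁ = 0.85, c = a/β₁ = 108.669/0.85 = 127.8 mm.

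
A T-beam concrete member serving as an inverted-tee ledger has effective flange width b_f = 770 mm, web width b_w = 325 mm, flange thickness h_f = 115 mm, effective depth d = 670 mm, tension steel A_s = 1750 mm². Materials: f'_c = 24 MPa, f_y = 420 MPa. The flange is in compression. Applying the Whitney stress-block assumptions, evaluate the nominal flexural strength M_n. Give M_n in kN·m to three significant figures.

Tension: T = A_s f_y = 1750 × 420 = 735000 N.
Try a within the flange: a = T/(0.85 f'_c b_f) = 735000/(0.85 × 24 × 770) = 46.79 mm.
Since a = 46.79 ≤ h_f = 115 mm, the stress block lies entirely in the flange; analyse as a rectangular beam of width b_f.
M_n = T(d − a/2) = 735000 × (670 − 23.395) = 475.25 × 10⁶ N·mm.
M_n = 475.25 kN·m.

M_n ≈ 475 kN·m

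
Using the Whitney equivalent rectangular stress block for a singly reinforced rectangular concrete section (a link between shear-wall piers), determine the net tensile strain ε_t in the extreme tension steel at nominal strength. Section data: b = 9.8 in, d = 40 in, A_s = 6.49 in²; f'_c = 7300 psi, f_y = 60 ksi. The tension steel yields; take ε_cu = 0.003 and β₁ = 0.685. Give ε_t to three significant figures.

ε_t ≈ 0.00984

a = A_s f_y/(0.85 f'_c b) = 6.404 in.
β₁ = 0.685, so c = a/β₁ = 6.404/0.685 = 9.349 in.
From the linear strain diagram with ε_cu = 0.003: ε_t = 0.003 (d − c)/c = 0.003 × (40 − 9.349)/9.349 = 0.00984.
Since ε_t ≥ 0.005, the section is tension-controlled.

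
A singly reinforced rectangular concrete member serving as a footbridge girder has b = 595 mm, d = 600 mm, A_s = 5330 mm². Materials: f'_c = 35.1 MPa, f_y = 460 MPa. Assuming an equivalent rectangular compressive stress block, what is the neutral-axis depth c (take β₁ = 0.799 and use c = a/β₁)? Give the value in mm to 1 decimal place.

c ≈ 172.9 mm

T = A_s f_y = 5330 × 460 = 2451800 N = 2451.8 kN.
Setting C = 0.85 f'_c a b equal to T: a = 2451800/(0.85 × 35.1 × 595) = 138.115 mm.
With β₁ = 0.799, c = a/β₁ = 138.115/0.799 = 172.9 mm.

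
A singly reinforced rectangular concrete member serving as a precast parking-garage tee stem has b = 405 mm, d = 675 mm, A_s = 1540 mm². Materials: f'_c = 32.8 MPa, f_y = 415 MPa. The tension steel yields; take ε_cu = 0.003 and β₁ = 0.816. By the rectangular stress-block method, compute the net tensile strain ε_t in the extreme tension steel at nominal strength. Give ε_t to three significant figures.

ε_t ≈ 0.0262

a = A_s f_y/(0.85 f'_c b) = 56.60 mm.
β₁ = 0.816, so c = a/β₁ = 56.60/0.816 = 69.36 mm.
From the linear strain diagram with ε_cu = 0.003: ε_t = 0.003 (d − c)/c = 0.003 × (675 − 69.36)/69.36 = 0.0262.
Since ε_t ≥ 0.005, the section is tension-controlled.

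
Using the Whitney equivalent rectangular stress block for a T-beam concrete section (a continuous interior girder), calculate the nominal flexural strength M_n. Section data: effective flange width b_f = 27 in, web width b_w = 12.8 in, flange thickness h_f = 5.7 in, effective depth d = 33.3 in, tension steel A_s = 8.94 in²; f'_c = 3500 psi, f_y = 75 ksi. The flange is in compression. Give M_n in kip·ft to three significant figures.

Tension: T = A_s f_y = 8.94 × 75 = 670.5 kips.
Try a within the flange: a = T/(0.85 f'_c b_f) = 670.5/(0.85 × 3.5 × 27) = 8.347 in.
a = 8.347 > h_f = 5.7 in: the block extends into the web. Split into flange-overhang and web parts.
C_f = 0.85 f'_c (b_f − b_w) h_f = 0.85 × 3.5 × (27 − 12.8) × 5.7 = 240.8 kips.
Remaining web compression depth: a_w = (T − C_f)/(0.85 f'_c b_w) = (670.5 − 240.8)/(0.85 × 3.5 × 12.8) = 11.284 in.
M_n = C_f(d − h_f/2) + (T − C_f)(d − a_w/2) = 240.8 × (33.3 − 2.85) + 429.7 × (33.3 − 5.642) = 7332.4 + 11884.6 = 19217.0 kip·in.
M_n = 19217.0/12 = 1601.42 kip·ft.

M_n ≈ 1600 kip·ft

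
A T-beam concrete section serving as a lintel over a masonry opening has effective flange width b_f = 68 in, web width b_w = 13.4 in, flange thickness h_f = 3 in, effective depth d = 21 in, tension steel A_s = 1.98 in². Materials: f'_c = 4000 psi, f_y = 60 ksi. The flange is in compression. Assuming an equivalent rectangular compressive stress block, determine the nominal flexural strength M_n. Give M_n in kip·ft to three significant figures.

Tension: T = A_s f_y = 1.98 × 60 = 118.8 kips.
Try a within the flange: a = T/(0.85 f'_c b_f) = 118.8/(0.85 × 4 × 68) = 0.514 in.
Since a = 0.514 ≤ h_f = 3 in, the stress block lies entirely in the flange; analyse as a rectangular beam of width b_f.
M_n = T(d − a/2) = 118.8 × (21 − 0.257) = 2464.3 kip·in.
M_n = 2464.3/12 = 205.36 kip·ft.

M_n ≈ 205 kip·ft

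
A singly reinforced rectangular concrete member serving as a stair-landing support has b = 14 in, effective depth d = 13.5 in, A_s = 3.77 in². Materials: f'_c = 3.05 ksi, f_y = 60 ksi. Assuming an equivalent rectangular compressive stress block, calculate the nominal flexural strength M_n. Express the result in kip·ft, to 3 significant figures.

T = A_s f_y = 3.77 × 60 = 226.2 kips.
a = T/(0.85 f'_c b) = 226.2/(0.85 × 3.05 × 14) = 6.232 in.
M_n = T(d − a/2) = 226.2 × (13.5 − 3.116) = 2348.9 kip·in = 2348.9/12 = 195.74 kip·ft.

M_n ≈ 196 kip·ft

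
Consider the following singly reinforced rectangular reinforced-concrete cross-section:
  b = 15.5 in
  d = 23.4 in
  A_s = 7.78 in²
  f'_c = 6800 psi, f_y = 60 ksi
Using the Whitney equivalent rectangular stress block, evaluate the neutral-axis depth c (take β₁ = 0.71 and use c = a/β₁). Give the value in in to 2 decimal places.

c ≈ 7.34 in

T = A_s f_y = 7.78 × 60 = 466.8 kips.
a = T/(0.85 f'_c b) = 466.8/(0.85 × 6.8 × 15.5) = 5.2104 in.
With β₁ = 0.71, c = a/β₁ = 5.2104/0.71 = 7.34 in.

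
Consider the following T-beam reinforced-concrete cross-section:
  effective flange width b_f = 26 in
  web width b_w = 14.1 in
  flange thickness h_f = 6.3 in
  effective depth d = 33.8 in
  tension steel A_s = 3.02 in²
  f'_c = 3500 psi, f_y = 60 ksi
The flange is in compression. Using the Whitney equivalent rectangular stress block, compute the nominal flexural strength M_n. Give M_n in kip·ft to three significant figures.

Tension: T = A_s f_y = 3.02 × 60 = 181.2 kips.
Try a within the flange: a = T/(0.85 f'_c b_f) = 181.2/(0.85 × 3.5 × 26) = 2.343 in.
Since a = 2.343 ≤ h_f = 6.3 in, the stress block lies entirely in the flange; analyse as a rectangular beam of width b_f.
M_n = T(d − a/2) = 181.2 × (33.8 − 1.1715) = 5912.3 kip·in.
M_n = 5912.3/12 = 492.69 kip·ft.

M_n ≈ 493 kip·ft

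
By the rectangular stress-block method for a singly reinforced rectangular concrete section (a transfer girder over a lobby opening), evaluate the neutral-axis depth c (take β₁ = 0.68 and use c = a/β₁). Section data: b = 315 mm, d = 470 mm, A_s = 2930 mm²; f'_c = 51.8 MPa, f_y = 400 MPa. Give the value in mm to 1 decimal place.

T = A_s f_y = 2930 × 400 = 1172000 N = 1172 kN.
Setting C = 0.85 f'_c a b equal to T: a = 1172000/(0.85 × 51.8 × 315) = 84.502 mm.
With β₁ = 0.68, c = a/β₁ = 84.502/0.68 = 124.3 mm.

c ≈ 124.3 mm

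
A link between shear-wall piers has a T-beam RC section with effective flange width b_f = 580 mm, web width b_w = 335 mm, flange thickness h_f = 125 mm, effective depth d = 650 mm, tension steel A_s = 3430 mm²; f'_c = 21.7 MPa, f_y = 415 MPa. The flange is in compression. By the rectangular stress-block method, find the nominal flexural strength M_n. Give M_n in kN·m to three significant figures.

M_n ≈ 830 kN·m

Tension: T = A_s f_y = 3430 × 415 = 1423450 N.
Try a within the flange: a = T/(0.85 f'_c b_f) = 1423450/(0.85 × 21.7 × 580) = 133.06 mm.
a = 133.06 > h_f = 125 mm: the block extends into the web. Split into flange-overhang and web parts.
C_f = 0.85 f'_c (b_f − b_w) h_f = 0.85 × 21.7 × (580 − 335) × 125 = 564878 N.
Remaining web compression depth: a_w = (T − C_f)/(0.85 f'_c b_w) = (1423450 − 564878)/(0.85 × 21.7 × 335) = 138.95 mm.
M_n = C_f(d − h_f/2) + (T − C_f)(d − a_w/2) = 564878 × (650 − 62.5) + 858572 × (650 − 69.475) = 331.87 + 498.42 = 830.29 × 10⁶ N·mm.
M_n = 830.29 kN·m.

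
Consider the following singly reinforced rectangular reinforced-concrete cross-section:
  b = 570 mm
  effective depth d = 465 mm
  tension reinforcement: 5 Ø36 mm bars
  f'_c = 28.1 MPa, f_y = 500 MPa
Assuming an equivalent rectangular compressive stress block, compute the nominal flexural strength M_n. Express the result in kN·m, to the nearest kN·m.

A_s = 5 × 1018 = 5090 mm².
T = A_s f_y = 5090 × 500 = 2545000 N = 2545 kN.
From C = T: a = T/(0.85 f'_c b) = 2545000/(0.85 × 28.1 × 570) = 186.93 mm.
M_n = T(d − a/2) = 2545 kN × (465 − 93.465) mm = 945.56 kN·m.

M_n ≈ 946 kN·m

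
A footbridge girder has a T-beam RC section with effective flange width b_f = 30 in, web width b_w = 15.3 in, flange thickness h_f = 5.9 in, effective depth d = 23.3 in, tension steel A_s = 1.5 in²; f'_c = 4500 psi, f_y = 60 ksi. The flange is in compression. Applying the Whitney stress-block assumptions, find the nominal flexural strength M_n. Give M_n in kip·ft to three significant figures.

Tension: T = A_s f_y = 1.5 × 60 = 90 kips.
Try a within the flange: a = T/(0.85 f'_c b_f) = 90/(0.85 × 4.5 × 30) = 0.784 in.
Since a = 0.784 ≤ h_f = 5.9 in, the stress block lies entirely in the flange; analyse as a rectangular beam of width b_f.
M_n = T(d − a/2) = 90 × (23.3 − 0.392) = 2061.7 kip·in.
M_n = 2061.7/12 = 171.81 kip·ft.

M_n ≈ 172 kip·ft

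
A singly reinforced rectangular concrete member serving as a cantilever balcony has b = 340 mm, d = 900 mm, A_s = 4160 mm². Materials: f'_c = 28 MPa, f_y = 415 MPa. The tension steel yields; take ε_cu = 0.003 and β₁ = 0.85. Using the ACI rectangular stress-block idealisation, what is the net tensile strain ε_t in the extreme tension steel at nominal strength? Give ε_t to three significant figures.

ε_t ≈ 0.00776

a = A_s f_y/(0.85 f'_c b) = 213.35 mm.
β₁ = 0.85, so c = a/β₁ = 213.35/0.85 = 251.00 mm.
From the linear strain diagram with ε_cu = 0.003: ε_t = 0.003 (d − c)/c = 0.003 × (900 − 251.00)/251.00 = 0.00776.
Since ε_t ≥ 0.005, the section is tension-controlled.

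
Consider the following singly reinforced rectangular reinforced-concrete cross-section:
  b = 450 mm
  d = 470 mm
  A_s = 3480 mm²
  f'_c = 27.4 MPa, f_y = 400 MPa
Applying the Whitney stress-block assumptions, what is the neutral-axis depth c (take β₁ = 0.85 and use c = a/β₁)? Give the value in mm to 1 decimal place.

c ≈ 156.3 mm

T = A_s f_y = 3480 × 400 = 1392000 N = 1392 kN.
Setting C = 0.85 f'_c a b equal to T: a = 1392000/(0.85 × 27.4 × 450) = 132.818 mm.
With β₁ = 0.85, c = a/β₁ = 132.818/0.85 = 156.3 mm.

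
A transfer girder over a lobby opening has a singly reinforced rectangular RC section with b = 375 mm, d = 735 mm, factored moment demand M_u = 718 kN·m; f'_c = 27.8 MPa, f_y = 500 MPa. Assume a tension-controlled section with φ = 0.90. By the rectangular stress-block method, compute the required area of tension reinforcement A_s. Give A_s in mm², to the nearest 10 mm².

A_s ≈ 2390 mm²

M_n = M_u/φ = 718/0.90 = 797.778 kN·m.
With M_n = 0.85 f'_c a b (d − a/2), solve the quadratic for a:
a = d − √(d² − 2M_n/(0.85 f'_c b)) = 735 − √(735² − 2 × 797.778×10⁶/(0.85 × 27.8 × 375)) = 134.86 mm.
A_s = 0.85 f'_c a b / f_y = 0.85 × 27.8 × 134.86 × 375 / 500 = 2390.1 mm².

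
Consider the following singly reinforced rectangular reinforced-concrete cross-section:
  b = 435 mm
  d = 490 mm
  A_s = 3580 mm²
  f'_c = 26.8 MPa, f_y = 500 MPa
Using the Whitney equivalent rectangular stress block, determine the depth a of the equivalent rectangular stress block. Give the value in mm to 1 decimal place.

T = A_s f_y = 3580 × 500 = 1790000 N = 1790 kN.
Setting C = 0.85 f'_c a b equal to T: a = 1790000/(0.85 × 26.8 × 435) = 180.6 mm.

a ≈ 180.6 mm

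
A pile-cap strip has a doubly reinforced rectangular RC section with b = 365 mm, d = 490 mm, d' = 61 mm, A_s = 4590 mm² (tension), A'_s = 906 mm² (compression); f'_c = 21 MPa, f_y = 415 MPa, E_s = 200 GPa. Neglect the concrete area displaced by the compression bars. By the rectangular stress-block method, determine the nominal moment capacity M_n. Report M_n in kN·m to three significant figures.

Assume both tension and compression steel yield.
Net tension couple steel: A_s − A'_s = 3684 mm².
a = (A_s − A'_s) f_y / (0.85 f'_c b) = 1528860/(0.85 × 21 × 365) = 234.66 mm.
c = a/β₁ = 234.66/0.85 = 276.07 mm; ε'_s = 0.003(c − d')/c = 0.0023 ≥ f_y/E_s = 0.0021, so compression steel does yield.
M_n = (A_s − A'_s) f_y (d − a/2) + A'_s f_y (d − d') = [1528860 × (490 − 117.33) + 375990 × (490 − 61)] × 10⁻⁶ = 569.76 + 161.30 = 731.06 kN·m.

M_n ≈ 731 kN·m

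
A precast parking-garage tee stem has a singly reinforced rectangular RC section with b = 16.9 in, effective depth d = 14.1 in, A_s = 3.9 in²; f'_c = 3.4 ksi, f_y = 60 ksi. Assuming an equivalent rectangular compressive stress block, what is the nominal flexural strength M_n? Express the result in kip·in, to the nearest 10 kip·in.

T = A_s f_y = 3.9 × 60 = 234 kips.
a = T/(0.85 f'_c b) = 234/(0.85 × 3.4 × 16.9) = 4.791 in.
M_n = T(d − a/2) = 234 × (14.1 − 2.3955) = 2738.9 kip·in.

M_n ≈ 2740 kip·in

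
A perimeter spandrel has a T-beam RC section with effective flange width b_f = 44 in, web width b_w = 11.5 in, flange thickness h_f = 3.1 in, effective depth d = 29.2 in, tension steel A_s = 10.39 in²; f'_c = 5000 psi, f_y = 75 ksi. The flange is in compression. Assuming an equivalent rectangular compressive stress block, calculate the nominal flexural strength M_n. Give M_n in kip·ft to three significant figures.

M_n ≈ 1740 kip·ft

Tension: T = A_s f_y = 10.39 × 75 = 779.25 kips.
Try a within the flange: a = T/(0.85 f'_c b_f) = 779.25/(0.85 × 5 × 44) = 4.167 in.
a = 4.167 > h_f = 3.1 in: the block extends into the web. Split into flange-overhang and web parts.
C_f = 0.85 f'_c (b_f − b_w) h_f = 0.85 × 5 × (44 − 11.5) × 3.1 = 428.2 kips.
Remaining web compression depth: a_w = (T − C_f)/(0.85 f'_c b_w) = (779.25 − 428.2)/(0.85 × 5 × 11.5) = 7.183 in.
M_n = C_f(d − h_f/2) + (T − C_f)(d − a_w/2) = 428.2 × (29.2 − 1.55) + 351.05 × (29.2 − 3.5915) = 11839.7 + 8989.9 = 20829.6 kip·in.
M_n = 20829.6/12 = 1735.80 kip·ft.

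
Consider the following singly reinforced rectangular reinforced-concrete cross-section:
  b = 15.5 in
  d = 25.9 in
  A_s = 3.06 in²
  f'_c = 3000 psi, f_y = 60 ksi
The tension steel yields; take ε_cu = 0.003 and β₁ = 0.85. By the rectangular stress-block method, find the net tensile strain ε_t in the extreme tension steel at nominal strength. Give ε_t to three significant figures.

a = A_s f_y/(0.85 f'_c b) = 4.645 in.
β₁ = 0.85, so c = a/β₁ = 4.645/0.85 = 5.465 in.
From the linear strain diagram with ε_cu = 0.003: ε_t = 0.003 (d − c)/c = 0.003 × (25.9 − 5.465)/5.465 = 0.0112.
Since ε_t ≥ 0.005, the section is tension-controlled.

ε_t ≈ 0.0112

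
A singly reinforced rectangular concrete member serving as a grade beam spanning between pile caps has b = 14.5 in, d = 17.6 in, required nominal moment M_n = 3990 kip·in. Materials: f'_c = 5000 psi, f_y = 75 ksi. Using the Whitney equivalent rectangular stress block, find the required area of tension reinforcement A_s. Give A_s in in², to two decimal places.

From M_n = 0.85 f'_c a b (d − a/2):
a = d − √(d² − 2M_n/(0.85 f'_c b)) = 17.6 − √(17.6² − 2 × 3990/(0.85 × 5 × 14.5)) = 4.174 in.
A_s = 0.85 f'_c a b / f_y = 0.85 × 5 × 4.174 × 14.5 / 75 = 3.430 in².

A_s ≈ 3.43 in²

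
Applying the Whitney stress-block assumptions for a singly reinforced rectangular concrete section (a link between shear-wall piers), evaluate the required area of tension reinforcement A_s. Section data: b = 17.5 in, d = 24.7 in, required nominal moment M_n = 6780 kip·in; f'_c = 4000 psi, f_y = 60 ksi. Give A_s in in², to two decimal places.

A_s ≈ 5.11 in²

From M_n = 0.85 f'_c a b (d − a/2):
a = d − √(d² − 2M_n/(0.85 f'_c b)) = 24.7 − √(24.7² − 2 × 6780/(0.85 × 4 × 17.5)) = 5.150 in.
A_s = 0.85 f'_c a b / f_y = 0.85 × 4 × 5.150 × 17.5 / 60 = 5.107 in².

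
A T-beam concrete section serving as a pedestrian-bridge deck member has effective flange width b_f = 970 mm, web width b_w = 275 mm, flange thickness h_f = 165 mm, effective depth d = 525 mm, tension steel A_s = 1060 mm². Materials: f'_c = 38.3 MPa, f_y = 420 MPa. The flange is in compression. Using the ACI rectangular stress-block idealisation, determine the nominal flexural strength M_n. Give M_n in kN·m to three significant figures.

Tension: T = A_s f_y = 1060 × 420 = 445200 N.
Try a within the flange: a = T/(0.85 f'_c b_f) = 445200/(0.85 × 38.3 × 970) = 14.10 mm.
Since a = 14.10 ≤ h_f = 165 mm, the stress block lies entirely in the flange; analyse as a rectangular beam of width b_f.
M_n = T(d − a/2) = 445200 × (525 − 7.05) = 230.59 × 10⁶ N·mm.
M_n = 230.59 kN·m.

M_n ≈ 231 kN·m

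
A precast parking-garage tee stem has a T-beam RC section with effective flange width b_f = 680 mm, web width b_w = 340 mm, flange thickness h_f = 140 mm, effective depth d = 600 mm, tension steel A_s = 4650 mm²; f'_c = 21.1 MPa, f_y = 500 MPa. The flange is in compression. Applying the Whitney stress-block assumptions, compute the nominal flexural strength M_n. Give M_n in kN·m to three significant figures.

M_n ≈ 1160 kN·m

Tension: T = A_s f_y = 4650 × 500 = 2325000 N.
Try a within the flange: a = T/(0.85 f'_c b_f) = 2325000/(0.85 × 21.1 × 680) = 190.64 mm.
a = 190.64 > h_f = 140 mm: the block extends into the web. Split into flange-overhang and web parts.
C_f = 0.85 f'_c (b_f − b_w) h_f = 0.85 × 21.1 × (680 − 340) × 140 = 853706 N.
Remaining web compression depth: a_w = (T − C_f)/(0.85 f'_c b_w) = (2325000 − 853706)/(0.85 × 21.1 × 340) = 241.28 mm.
M_n = C_f(d − h_f/2) + (T − C_f)(d − a_w/2) = 853706 × (600 − 70) + 1471294 × (600 − 120.64) = 452.46 + 705.28 = 1157.74 × 10⁶ N·mm.
M_n = 1157.74 kN·m.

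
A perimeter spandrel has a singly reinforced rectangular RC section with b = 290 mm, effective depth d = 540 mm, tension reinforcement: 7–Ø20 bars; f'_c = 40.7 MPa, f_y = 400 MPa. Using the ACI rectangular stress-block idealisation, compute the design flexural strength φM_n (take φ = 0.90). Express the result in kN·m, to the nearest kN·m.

A_s = 7 × 314 = 2198 mm².
T = A_s f_y = 2198 × 400 = 879200 N = 879.2 kN.
From C = T: a = T/(0.85 f'_c b) = 879200/(0.85 × 40.7 × 290) = 87.63 mm.
M_n = T(d − a/2) = 879.2 kN × (540 − 43.815) mm = 436.25 kN·m.
φM_n = 0.90 × 436.25 = 392.63 kN·m.

φM_n ≈ 393 kN·m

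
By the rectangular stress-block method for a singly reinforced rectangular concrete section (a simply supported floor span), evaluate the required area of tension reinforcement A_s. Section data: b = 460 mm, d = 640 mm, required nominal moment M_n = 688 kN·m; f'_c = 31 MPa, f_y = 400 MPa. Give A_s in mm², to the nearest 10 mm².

With M_n = 0.85 f'_c a b (d − a/2), solve the quadratic for a:
a = d − √(d² − 2M_n/(0.85 f'_c b)) = 640 − √(640² − 2 × 688×10⁶/(0.85 × 31 × 460)) = 95.87 mm.
A_s = 0.85 f'_c a b / f_y = 0.85 × 31 × 95.87 × 460 / 400 = 2905.1 mm².

A_s ≈ 2910 mm²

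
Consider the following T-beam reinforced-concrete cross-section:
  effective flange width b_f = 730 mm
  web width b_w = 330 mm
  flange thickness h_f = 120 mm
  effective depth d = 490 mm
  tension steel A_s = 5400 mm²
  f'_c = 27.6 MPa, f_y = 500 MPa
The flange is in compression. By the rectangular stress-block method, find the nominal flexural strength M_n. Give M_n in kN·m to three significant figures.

M_n ≈ 1100 kN·m

Tension: T = A_s f_y = 5400 × 500 = 2700000 N.
Try a within the flange: a = T/(0.85 f'_c b_f) = 2700000/(0.85 × 27.6 × 730) = 157.66 mm.
a = 157.66 > h_f = 120 mm: the block extends into the web. Split into flange-overhang and web parts.
C_f = 0.85 f'_c (b_f − b_w) h_f = 0.85 × 27.6 × (730 − 330) × 120 = 1126080 N.
Remaining web compression depth: a_w = (T − C_f)/(0.85 f'_c b_w) = (2700000 − 1126080)/(0.85 × 27.6 × 330) = 203.30 mm.
M_n = C_f(d − h_f/2) + (T − C_f)(d − a_w/2) = 1126080 × (490 − 60) + 1573920 × (490 − 101.65) = 484.21 + 611.23 = 1095.44 × 10⁶ N·mm.
M_n = 1095.44 kN·m.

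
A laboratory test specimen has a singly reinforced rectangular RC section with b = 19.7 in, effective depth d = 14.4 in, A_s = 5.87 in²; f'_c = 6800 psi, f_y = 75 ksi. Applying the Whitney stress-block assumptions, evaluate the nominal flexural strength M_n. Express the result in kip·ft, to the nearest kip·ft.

T = A_s f_y = 5.87 × 75 = 440.25 kips.
a = T/(0.85 f'_c b) = 440.25/(0.85 × 6.8 × 19.7) = 3.866 in.
M_n = T(d − a/2) = 440.25 × (14.4 − 1.933) = 5488.6 kip·in = 5488.6/12 = 457.38 kip·ft.

M_n ≈ 457 kip·ft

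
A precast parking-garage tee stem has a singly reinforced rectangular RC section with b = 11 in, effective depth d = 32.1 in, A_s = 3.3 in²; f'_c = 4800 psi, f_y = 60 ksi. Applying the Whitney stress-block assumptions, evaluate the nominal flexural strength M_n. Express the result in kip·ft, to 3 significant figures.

M_n ≈ 493 kip·ft

T = A_s f_y = 3.3 × 60 = 198 kips.
a = T/(0.85 f'_c b) = 198/(0.85 × 4.8 × 11) = 4.412 in.
M_n = T(d − a/2) = 198 × (32.1 − 2.206) = 5919.0 kip·in = 5919.0/12 = 493.25 kip·ft.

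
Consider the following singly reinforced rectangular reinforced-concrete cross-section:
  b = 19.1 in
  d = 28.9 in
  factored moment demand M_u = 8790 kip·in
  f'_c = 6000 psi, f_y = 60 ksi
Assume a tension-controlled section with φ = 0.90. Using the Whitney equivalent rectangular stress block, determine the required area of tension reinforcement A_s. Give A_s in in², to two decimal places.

M_n = M_u/φ = 8790/0.90 = 9766.67 kip·in.
From M_n = 0.85 f'_c a b (d − a/2):
a = d − √(d² − 2M_n/(0.85 f'_c b)) = 28.9 − √(28.9² − 2 × 9766.67/(0.85 × 6 × 19.1)) = 3.707 in.
A_s = 0.85 f'_c a b / f_y = 0.85 × 6 × 3.707 × 19.1 / 60 = 6.018 in².

A_s ≈ 6.02 in²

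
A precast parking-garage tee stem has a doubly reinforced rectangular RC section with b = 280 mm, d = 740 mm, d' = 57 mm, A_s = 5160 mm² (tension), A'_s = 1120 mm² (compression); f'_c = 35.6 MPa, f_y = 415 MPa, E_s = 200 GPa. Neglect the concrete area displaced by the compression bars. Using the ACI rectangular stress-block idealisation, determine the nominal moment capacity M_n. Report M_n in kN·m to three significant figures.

M_n ≈ 1390 kN·m

Assume both tension and compression steel yield.
Net tension couple steel: A_s − A'_s = 4040 mm².
a = (A_s − A'_s) f_y / (0.85 f'_c b) = 1676600/(0.85 × 35.6 × 280) = 197.88 mm.
c = a/β₁ = 197.88/0.796 = 248.59 mm; ε'_s = 0.003(c − d')/c = 0.0023 ≥ f_y/E_s = 0.0021, so compression steel does yield.
M_n = (A_s − A'_s) f_y (d − a/2) + A'_s f_y (d − d') = [1676600 × (740 − 98.94) + 464800 × (740 − 57)] × 10⁻⁶ = 1074.80 + 317.46 = 1392.26 kN·m.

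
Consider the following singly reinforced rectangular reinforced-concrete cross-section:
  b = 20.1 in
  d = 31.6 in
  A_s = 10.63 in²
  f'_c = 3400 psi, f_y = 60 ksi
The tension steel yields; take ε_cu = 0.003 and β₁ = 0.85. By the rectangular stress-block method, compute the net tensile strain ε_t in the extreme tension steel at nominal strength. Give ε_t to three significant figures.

ε_t ≈ 0.00434

a = A_s f_y/(0.85 f'_c b) = 10.980 in.
β₁ = 0.85, so c = a/β₁ = 10.980/0.85 = 12.918 in.
From the linear strain diagram with ε_cu = 0.003: ε_t = 0.003 (d − c)/c = 0.003 × (31.6 − 12.918)/12.918 = 0.00434.
ε_t is between 0.004 and 0.005 — transition zone.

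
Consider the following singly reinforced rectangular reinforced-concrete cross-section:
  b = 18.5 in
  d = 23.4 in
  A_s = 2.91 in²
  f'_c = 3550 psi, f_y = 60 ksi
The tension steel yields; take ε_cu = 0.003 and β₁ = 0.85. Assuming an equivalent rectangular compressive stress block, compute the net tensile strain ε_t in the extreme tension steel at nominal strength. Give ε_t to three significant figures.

ε_t ≈ 0.0161

a = A_s f_y/(0.85 f'_c b) = 3.128 in.
β₁ = 0.85, so c = a/β₁ = 3.128/0.85 = 3.680 in.
From the linear strain diagram with ε_cu = 0.003: ε_t = 0.003 (d − c)/c = 0.003 × (23.4 − 3.680)/3.680 = 0.0161.
Since ε_t ≥ 0.005, the section is tension-controlled.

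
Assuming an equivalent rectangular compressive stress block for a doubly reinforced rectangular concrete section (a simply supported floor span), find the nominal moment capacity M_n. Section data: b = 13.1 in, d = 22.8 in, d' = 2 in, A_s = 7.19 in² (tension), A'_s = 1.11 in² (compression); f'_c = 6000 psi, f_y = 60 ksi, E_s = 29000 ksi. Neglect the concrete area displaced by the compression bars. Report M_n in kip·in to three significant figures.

Assume both steels yield.
a = (A_s − A'_s) f_y/(0.85 f'_c b) = (7.19 − 1.11) × 60/(0.85 × 6 × 13.1) = 5.460 in.
c = a/β₁ = 5.460/0.75 = 7.280 in; ε'_s = 0.003(c − d')/c = 0.0022 ≥ ε_y = 0.0021, so the compression steel yields.
M_n = (A_s − A'_s) f_y (d − a/2) + A'_s f_y (d − d') = 364.8 × (22.8 − 2.73) + 66.6 × (22.8 − 2) = 7321.5 + 1385.3 = 8706.8 kip·in.

M_n ≈ 8710 kip·in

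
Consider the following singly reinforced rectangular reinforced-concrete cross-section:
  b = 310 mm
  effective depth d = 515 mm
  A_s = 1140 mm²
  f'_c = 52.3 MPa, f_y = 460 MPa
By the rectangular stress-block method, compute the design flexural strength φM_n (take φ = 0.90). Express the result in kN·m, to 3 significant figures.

T = A_s f_y = 1140 × 460 = 524400 N = 524.4 kN.
From C = T: a = T/(0.85 f'_c b) = 524400/(0.85 × 52.3 × 310) = 38.05 mm.
M_n = T(d − a/2) = 524.4 kN × (515 − 19.025) mm = 260.09 kN·m.
φM_n = 0.90 × 260.09 = 234.08 kN·m.

φM_n ≈ 234 kN·m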